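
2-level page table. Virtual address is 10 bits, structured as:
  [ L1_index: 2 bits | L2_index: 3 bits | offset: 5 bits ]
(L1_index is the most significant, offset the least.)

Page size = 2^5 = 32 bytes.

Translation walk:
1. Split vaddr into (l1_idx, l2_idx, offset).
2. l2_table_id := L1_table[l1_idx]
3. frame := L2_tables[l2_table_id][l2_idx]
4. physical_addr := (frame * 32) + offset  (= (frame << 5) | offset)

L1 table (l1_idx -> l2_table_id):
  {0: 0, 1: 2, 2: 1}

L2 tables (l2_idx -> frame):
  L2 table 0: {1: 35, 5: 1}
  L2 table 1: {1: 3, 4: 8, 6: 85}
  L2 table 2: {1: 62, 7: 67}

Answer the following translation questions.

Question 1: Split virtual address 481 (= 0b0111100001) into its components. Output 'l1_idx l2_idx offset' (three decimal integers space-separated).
vaddr = 481 = 0b0111100001
  top 2 bits -> l1_idx = 1
  next 3 bits -> l2_idx = 7
  bottom 5 bits -> offset = 1

Answer: 1 7 1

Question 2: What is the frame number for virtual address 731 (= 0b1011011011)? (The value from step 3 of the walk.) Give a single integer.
Answer: 85

Derivation:
vaddr = 731: l1_idx=2, l2_idx=6
L1[2] = 1; L2[1][6] = 85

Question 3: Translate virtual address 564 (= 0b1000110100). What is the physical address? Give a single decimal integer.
vaddr = 564 = 0b1000110100
Split: l1_idx=2, l2_idx=1, offset=20
L1[2] = 1
L2[1][1] = 3
paddr = 3 * 32 + 20 = 116

Answer: 116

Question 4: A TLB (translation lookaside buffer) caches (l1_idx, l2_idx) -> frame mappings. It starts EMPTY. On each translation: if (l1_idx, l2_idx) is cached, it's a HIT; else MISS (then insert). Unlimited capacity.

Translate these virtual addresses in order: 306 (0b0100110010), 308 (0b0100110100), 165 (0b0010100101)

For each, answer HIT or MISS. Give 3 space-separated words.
Answer: MISS HIT MISS

Derivation:
vaddr=306: (1,1) not in TLB -> MISS, insert
vaddr=308: (1,1) in TLB -> HIT
vaddr=165: (0,5) not in TLB -> MISS, insert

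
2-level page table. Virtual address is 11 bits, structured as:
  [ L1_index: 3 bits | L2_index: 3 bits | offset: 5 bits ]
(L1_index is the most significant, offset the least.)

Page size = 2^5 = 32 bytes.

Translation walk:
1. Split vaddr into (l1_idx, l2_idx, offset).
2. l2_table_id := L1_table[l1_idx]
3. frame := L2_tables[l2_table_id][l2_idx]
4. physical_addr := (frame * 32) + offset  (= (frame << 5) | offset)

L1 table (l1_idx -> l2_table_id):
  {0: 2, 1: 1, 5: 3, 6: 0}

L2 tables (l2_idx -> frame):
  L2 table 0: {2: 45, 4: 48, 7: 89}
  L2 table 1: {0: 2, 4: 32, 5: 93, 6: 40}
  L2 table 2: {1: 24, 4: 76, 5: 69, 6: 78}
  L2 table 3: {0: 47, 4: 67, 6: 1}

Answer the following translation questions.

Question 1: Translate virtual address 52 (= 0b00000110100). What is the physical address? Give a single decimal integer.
vaddr = 52 = 0b00000110100
Split: l1_idx=0, l2_idx=1, offset=20
L1[0] = 2
L2[2][1] = 24
paddr = 24 * 32 + 20 = 788

Answer: 788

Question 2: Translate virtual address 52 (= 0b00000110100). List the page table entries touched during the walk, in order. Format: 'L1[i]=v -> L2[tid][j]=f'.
Answer: L1[0]=2 -> L2[2][1]=24

Derivation:
vaddr = 52 = 0b00000110100
Split: l1_idx=0, l2_idx=1, offset=20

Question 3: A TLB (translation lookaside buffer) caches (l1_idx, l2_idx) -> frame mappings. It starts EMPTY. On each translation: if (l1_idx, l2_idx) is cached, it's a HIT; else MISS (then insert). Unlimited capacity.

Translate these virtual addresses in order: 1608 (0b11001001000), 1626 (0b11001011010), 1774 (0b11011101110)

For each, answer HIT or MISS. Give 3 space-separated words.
Answer: MISS HIT MISS

Derivation:
vaddr=1608: (6,2) not in TLB -> MISS, insert
vaddr=1626: (6,2) in TLB -> HIT
vaddr=1774: (6,7) not in TLB -> MISS, insert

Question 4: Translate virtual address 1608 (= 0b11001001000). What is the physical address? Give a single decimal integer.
vaddr = 1608 = 0b11001001000
Split: l1_idx=6, l2_idx=2, offset=8
L1[6] = 0
L2[0][2] = 45
paddr = 45 * 32 + 8 = 1448

Answer: 1448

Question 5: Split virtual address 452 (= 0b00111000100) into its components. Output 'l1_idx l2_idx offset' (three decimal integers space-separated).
vaddr = 452 = 0b00111000100
  top 3 bits -> l1_idx = 1
  next 3 bits -> l2_idx = 6
  bottom 5 bits -> offset = 4

Answer: 1 6 4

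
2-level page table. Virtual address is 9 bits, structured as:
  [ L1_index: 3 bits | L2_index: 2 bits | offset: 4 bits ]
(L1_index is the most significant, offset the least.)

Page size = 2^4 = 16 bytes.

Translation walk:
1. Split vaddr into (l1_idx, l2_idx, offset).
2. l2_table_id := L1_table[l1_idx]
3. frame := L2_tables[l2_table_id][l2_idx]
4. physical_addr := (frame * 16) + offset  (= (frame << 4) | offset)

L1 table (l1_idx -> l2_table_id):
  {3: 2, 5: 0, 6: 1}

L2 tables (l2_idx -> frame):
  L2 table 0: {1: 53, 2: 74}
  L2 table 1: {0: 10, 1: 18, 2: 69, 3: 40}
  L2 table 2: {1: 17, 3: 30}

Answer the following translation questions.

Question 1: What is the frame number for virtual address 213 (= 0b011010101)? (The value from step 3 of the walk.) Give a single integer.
Answer: 17

Derivation:
vaddr = 213: l1_idx=3, l2_idx=1
L1[3] = 2; L2[2][1] = 17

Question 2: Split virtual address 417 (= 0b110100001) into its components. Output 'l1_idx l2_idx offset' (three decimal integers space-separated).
vaddr = 417 = 0b110100001
  top 3 bits -> l1_idx = 6
  next 2 bits -> l2_idx = 2
  bottom 4 bits -> offset = 1

Answer: 6 2 1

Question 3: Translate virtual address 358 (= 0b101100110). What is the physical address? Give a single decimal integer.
vaddr = 358 = 0b101100110
Split: l1_idx=5, l2_idx=2, offset=6
L1[5] = 0
L2[0][2] = 74
paddr = 74 * 16 + 6 = 1190

Answer: 1190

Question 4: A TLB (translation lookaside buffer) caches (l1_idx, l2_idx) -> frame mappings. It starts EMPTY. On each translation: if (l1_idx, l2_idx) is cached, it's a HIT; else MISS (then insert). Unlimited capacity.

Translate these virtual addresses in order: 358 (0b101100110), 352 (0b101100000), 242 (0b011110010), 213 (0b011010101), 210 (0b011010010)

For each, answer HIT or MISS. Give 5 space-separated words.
Answer: MISS HIT MISS MISS HIT

Derivation:
vaddr=358: (5,2) not in TLB -> MISS, insert
vaddr=352: (5,2) in TLB -> HIT
vaddr=242: (3,3) not in TLB -> MISS, insert
vaddr=213: (3,1) not in TLB -> MISS, insert
vaddr=210: (3,1) in TLB -> HIT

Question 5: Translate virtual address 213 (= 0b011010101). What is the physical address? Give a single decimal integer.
vaddr = 213 = 0b011010101
Split: l1_idx=3, l2_idx=1, offset=5
L1[3] = 2
L2[2][1] = 17
paddr = 17 * 16 + 5 = 277

Answer: 277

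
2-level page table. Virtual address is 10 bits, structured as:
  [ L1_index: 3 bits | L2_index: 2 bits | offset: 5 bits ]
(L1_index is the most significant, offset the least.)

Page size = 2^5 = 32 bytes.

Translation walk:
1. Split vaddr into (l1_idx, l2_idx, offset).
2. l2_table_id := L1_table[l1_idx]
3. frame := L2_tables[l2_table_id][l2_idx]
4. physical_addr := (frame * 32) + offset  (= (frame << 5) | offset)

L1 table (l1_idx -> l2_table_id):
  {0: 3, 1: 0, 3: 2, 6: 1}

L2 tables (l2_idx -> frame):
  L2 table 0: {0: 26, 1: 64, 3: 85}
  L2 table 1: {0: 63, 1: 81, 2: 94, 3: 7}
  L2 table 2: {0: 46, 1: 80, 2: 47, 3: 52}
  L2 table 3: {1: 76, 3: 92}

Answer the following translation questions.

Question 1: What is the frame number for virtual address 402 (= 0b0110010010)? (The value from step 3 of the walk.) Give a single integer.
Answer: 46

Derivation:
vaddr = 402: l1_idx=3, l2_idx=0
L1[3] = 2; L2[2][0] = 46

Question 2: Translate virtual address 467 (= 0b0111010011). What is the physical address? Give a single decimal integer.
vaddr = 467 = 0b0111010011
Split: l1_idx=3, l2_idx=2, offset=19
L1[3] = 2
L2[2][2] = 47
paddr = 47 * 32 + 19 = 1523

Answer: 1523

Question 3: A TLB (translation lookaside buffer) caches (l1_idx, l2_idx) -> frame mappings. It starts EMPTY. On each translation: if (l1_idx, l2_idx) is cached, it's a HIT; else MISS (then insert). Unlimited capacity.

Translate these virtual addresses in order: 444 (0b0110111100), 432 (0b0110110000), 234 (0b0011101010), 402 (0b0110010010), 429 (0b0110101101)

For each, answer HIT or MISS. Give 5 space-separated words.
Answer: MISS HIT MISS MISS HIT

Derivation:
vaddr=444: (3,1) not in TLB -> MISS, insert
vaddr=432: (3,1) in TLB -> HIT
vaddr=234: (1,3) not in TLB -> MISS, insert
vaddr=402: (3,0) not in TLB -> MISS, insert
vaddr=429: (3,1) in TLB -> HIT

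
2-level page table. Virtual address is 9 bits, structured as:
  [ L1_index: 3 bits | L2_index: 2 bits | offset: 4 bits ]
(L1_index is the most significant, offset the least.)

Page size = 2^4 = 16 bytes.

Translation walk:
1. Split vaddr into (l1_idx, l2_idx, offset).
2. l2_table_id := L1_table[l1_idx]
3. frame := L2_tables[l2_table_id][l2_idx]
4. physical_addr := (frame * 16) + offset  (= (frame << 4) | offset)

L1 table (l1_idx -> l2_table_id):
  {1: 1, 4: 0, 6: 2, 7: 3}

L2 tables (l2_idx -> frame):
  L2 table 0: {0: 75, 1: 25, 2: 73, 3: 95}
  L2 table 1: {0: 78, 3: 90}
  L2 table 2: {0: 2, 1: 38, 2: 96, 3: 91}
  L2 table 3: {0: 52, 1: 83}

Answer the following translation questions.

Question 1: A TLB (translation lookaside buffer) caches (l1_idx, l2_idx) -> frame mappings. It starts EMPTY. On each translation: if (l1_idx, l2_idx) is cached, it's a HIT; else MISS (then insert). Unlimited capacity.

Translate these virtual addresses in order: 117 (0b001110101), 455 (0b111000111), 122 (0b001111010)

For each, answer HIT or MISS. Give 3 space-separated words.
Answer: MISS MISS HIT

Derivation:
vaddr=117: (1,3) not in TLB -> MISS, insert
vaddr=455: (7,0) not in TLB -> MISS, insert
vaddr=122: (1,3) in TLB -> HIT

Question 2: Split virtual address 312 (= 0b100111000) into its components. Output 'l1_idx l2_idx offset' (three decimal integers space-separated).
Answer: 4 3 8

Derivation:
vaddr = 312 = 0b100111000
  top 3 bits -> l1_idx = 4
  next 2 bits -> l2_idx = 3
  bottom 4 bits -> offset = 8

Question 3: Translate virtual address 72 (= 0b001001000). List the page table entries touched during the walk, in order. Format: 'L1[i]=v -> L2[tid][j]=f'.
Answer: L1[1]=1 -> L2[1][0]=78

Derivation:
vaddr = 72 = 0b001001000
Split: l1_idx=1, l2_idx=0, offset=8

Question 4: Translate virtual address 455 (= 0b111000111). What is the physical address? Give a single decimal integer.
vaddr = 455 = 0b111000111
Split: l1_idx=7, l2_idx=0, offset=7
L1[7] = 3
L2[3][0] = 52
paddr = 52 * 16 + 7 = 839

Answer: 839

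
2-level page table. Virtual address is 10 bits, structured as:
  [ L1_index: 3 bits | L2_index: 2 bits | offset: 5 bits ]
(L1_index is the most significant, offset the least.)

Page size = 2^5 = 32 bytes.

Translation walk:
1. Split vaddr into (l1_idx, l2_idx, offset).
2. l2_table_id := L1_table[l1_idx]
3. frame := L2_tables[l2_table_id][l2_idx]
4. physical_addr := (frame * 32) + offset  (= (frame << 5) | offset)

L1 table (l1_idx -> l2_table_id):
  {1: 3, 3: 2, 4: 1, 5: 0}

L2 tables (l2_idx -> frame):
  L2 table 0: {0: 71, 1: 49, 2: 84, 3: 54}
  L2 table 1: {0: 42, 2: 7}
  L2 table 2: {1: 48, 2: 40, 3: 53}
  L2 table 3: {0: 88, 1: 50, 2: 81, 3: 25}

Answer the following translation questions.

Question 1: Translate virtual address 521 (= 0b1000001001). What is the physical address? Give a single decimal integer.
Answer: 1353

Derivation:
vaddr = 521 = 0b1000001001
Split: l1_idx=4, l2_idx=0, offset=9
L1[4] = 1
L2[1][0] = 42
paddr = 42 * 32 + 9 = 1353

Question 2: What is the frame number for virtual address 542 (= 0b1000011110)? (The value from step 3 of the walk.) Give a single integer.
Answer: 42

Derivation:
vaddr = 542: l1_idx=4, l2_idx=0
L1[4] = 1; L2[1][0] = 42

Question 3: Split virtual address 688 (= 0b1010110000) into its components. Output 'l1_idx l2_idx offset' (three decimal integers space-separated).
Answer: 5 1 16

Derivation:
vaddr = 688 = 0b1010110000
  top 3 bits -> l1_idx = 5
  next 2 bits -> l2_idx = 1
  bottom 5 bits -> offset = 16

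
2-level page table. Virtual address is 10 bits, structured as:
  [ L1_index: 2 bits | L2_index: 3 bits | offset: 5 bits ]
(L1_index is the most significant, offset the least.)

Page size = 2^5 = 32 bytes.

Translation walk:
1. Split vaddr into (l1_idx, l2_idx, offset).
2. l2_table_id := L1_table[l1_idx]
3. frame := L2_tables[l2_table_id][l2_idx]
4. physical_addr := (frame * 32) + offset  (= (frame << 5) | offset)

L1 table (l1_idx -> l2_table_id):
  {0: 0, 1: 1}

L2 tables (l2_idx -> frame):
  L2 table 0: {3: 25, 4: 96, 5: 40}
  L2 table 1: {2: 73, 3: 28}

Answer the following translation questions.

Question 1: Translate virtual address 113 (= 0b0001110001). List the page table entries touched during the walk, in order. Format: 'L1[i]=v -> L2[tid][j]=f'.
vaddr = 113 = 0b0001110001
Split: l1_idx=0, l2_idx=3, offset=17

Answer: L1[0]=0 -> L2[0][3]=25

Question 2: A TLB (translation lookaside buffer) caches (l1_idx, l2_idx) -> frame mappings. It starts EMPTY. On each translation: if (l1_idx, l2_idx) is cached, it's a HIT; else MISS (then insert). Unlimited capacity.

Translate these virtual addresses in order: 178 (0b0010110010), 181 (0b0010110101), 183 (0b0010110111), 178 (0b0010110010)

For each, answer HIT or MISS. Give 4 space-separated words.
Answer: MISS HIT HIT HIT

Derivation:
vaddr=178: (0,5) not in TLB -> MISS, insert
vaddr=181: (0,5) in TLB -> HIT
vaddr=183: (0,5) in TLB -> HIT
vaddr=178: (0,5) in TLB -> HIT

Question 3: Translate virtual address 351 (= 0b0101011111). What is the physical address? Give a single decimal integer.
Answer: 2367

Derivation:
vaddr = 351 = 0b0101011111
Split: l1_idx=1, l2_idx=2, offset=31
L1[1] = 1
L2[1][2] = 73
paddr = 73 * 32 + 31 = 2367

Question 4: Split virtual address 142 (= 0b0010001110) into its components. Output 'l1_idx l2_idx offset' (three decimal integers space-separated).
Answer: 0 4 14

Derivation:
vaddr = 142 = 0b0010001110
  top 2 bits -> l1_idx = 0
  next 3 bits -> l2_idx = 4
  bottom 5 bits -> offset = 14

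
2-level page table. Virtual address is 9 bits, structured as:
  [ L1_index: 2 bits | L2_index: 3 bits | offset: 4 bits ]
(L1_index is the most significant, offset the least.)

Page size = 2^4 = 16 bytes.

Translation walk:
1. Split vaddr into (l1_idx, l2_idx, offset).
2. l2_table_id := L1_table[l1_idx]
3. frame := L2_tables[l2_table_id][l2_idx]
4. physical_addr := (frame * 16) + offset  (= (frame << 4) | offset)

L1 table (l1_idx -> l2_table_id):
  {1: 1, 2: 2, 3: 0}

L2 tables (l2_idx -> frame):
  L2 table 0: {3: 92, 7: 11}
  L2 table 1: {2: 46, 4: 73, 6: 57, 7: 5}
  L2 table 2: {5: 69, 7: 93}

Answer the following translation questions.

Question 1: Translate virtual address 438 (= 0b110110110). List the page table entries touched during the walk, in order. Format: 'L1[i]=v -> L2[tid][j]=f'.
Answer: L1[3]=0 -> L2[0][3]=92

Derivation:
vaddr = 438 = 0b110110110
Split: l1_idx=3, l2_idx=3, offset=6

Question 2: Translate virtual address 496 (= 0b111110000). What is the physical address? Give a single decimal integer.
vaddr = 496 = 0b111110000
Split: l1_idx=3, l2_idx=7, offset=0
L1[3] = 0
L2[0][7] = 11
paddr = 11 * 16 + 0 = 176

Answer: 176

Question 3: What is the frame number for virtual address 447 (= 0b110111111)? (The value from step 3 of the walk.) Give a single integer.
vaddr = 447: l1_idx=3, l2_idx=3
L1[3] = 0; L2[0][3] = 92

Answer: 92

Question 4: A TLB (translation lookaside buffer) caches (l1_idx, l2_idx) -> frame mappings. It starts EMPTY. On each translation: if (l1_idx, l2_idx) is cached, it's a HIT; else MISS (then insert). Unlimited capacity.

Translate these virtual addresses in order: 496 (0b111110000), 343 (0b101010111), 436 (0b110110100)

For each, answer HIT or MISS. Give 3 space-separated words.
Answer: MISS MISS MISS

Derivation:
vaddr=496: (3,7) not in TLB -> MISS, insert
vaddr=343: (2,5) not in TLB -> MISS, insert
vaddr=436: (3,3) not in TLB -> MISS, insert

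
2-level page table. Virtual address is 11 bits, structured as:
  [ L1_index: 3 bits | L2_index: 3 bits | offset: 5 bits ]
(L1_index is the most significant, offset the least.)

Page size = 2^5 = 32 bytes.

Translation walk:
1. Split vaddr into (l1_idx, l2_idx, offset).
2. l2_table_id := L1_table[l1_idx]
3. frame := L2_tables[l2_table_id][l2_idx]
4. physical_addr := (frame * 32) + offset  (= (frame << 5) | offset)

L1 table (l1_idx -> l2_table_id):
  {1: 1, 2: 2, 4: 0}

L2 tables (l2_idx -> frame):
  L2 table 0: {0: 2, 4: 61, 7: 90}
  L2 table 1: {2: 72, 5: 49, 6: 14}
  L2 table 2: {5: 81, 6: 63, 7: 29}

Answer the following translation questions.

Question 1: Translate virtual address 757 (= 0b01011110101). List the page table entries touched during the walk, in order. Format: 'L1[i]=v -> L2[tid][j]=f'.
vaddr = 757 = 0b01011110101
Split: l1_idx=2, l2_idx=7, offset=21

Answer: L1[2]=2 -> L2[2][7]=29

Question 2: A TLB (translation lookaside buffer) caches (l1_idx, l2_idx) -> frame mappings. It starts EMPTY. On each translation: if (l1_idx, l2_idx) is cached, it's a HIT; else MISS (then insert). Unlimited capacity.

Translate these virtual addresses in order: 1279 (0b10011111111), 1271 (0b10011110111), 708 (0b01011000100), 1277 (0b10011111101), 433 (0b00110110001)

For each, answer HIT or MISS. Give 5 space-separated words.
Answer: MISS HIT MISS HIT MISS

Derivation:
vaddr=1279: (4,7) not in TLB -> MISS, insert
vaddr=1271: (4,7) in TLB -> HIT
vaddr=708: (2,6) not in TLB -> MISS, insert
vaddr=1277: (4,7) in TLB -> HIT
vaddr=433: (1,5) not in TLB -> MISS, insert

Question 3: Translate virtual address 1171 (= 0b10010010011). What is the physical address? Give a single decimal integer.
Answer: 1971

Derivation:
vaddr = 1171 = 0b10010010011
Split: l1_idx=4, l2_idx=4, offset=19
L1[4] = 0
L2[0][4] = 61
paddr = 61 * 32 + 19 = 1971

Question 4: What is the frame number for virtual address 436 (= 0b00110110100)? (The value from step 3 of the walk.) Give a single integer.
Answer: 49

Derivation:
vaddr = 436: l1_idx=1, l2_idx=5
L1[1] = 1; L2[1][5] = 49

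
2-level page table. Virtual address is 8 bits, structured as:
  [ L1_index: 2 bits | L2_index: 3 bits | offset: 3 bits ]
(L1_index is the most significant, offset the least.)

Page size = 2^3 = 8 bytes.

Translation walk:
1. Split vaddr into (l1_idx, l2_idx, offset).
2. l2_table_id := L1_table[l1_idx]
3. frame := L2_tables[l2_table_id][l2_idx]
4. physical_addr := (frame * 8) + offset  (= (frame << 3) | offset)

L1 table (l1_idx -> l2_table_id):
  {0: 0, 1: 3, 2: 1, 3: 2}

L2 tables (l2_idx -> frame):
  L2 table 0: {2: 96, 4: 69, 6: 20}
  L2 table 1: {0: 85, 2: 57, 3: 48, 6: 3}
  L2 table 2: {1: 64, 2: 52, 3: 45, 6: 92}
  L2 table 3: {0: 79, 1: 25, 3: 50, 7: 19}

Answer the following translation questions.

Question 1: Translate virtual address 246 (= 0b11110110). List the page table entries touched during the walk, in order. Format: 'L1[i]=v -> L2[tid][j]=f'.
vaddr = 246 = 0b11110110
Split: l1_idx=3, l2_idx=6, offset=6

Answer: L1[3]=2 -> L2[2][6]=92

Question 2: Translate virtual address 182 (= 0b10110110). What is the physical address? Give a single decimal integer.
vaddr = 182 = 0b10110110
Split: l1_idx=2, l2_idx=6, offset=6
L1[2] = 1
L2[1][6] = 3
paddr = 3 * 8 + 6 = 30

Answer: 30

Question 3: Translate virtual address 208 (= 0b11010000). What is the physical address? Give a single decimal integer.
Answer: 416

Derivation:
vaddr = 208 = 0b11010000
Split: l1_idx=3, l2_idx=2, offset=0
L1[3] = 2
L2[2][2] = 52
paddr = 52 * 8 + 0 = 416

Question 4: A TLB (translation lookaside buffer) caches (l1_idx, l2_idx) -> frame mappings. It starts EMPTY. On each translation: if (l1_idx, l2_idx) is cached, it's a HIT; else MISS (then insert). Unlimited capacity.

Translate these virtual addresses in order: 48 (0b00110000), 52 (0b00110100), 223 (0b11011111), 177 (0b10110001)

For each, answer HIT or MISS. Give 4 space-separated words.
Answer: MISS HIT MISS MISS

Derivation:
vaddr=48: (0,6) not in TLB -> MISS, insert
vaddr=52: (0,6) in TLB -> HIT
vaddr=223: (3,3) not in TLB -> MISS, insert
vaddr=177: (2,6) not in TLB -> MISS, insert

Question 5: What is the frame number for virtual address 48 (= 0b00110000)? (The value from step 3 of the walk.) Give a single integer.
vaddr = 48: l1_idx=0, l2_idx=6
L1[0] = 0; L2[0][6] = 20

Answer: 20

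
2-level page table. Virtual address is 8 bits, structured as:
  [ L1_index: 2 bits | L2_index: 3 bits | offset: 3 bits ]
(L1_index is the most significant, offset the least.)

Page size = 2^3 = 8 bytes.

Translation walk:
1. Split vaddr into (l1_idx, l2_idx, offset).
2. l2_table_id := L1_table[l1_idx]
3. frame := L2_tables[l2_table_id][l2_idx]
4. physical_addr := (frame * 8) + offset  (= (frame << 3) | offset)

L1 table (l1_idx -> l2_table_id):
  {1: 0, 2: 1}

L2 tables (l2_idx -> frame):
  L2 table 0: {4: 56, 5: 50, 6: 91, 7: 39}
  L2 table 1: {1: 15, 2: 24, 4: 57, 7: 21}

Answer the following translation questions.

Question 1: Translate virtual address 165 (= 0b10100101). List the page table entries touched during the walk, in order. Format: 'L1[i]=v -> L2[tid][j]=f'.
Answer: L1[2]=1 -> L2[1][4]=57

Derivation:
vaddr = 165 = 0b10100101
Split: l1_idx=2, l2_idx=4, offset=5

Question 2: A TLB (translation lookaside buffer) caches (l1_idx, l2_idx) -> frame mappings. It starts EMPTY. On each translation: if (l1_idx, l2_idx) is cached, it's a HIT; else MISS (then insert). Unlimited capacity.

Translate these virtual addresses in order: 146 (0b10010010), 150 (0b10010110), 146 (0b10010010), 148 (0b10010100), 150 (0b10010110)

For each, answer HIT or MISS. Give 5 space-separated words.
Answer: MISS HIT HIT HIT HIT

Derivation:
vaddr=146: (2,2) not in TLB -> MISS, insert
vaddr=150: (2,2) in TLB -> HIT
vaddr=146: (2,2) in TLB -> HIT
vaddr=148: (2,2) in TLB -> HIT
vaddr=150: (2,2) in TLB -> HIT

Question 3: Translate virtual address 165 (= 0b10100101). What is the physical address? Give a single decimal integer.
vaddr = 165 = 0b10100101
Split: l1_idx=2, l2_idx=4, offset=5
L1[2] = 1
L2[1][4] = 57
paddr = 57 * 8 + 5 = 461

Answer: 461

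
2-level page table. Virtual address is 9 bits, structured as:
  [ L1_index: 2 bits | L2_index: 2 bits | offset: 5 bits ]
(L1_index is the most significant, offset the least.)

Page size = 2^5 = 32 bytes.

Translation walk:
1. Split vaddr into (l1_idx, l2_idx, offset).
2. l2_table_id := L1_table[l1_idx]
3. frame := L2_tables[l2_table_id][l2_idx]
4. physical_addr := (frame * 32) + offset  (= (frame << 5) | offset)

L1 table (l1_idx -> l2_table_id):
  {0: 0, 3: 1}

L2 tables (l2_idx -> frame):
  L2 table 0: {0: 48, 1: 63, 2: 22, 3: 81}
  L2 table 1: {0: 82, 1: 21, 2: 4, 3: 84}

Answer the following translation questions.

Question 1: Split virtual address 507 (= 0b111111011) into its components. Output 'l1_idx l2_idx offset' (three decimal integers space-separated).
Answer: 3 3 27

Derivation:
vaddr = 507 = 0b111111011
  top 2 bits -> l1_idx = 3
  next 2 bits -> l2_idx = 3
  bottom 5 bits -> offset = 27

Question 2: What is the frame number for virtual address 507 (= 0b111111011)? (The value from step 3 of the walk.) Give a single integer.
vaddr = 507: l1_idx=3, l2_idx=3
L1[3] = 1; L2[1][3] = 84

Answer: 84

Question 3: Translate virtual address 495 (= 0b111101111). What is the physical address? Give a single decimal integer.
vaddr = 495 = 0b111101111
Split: l1_idx=3, l2_idx=3, offset=15
L1[3] = 1
L2[1][3] = 84
paddr = 84 * 32 + 15 = 2703

Answer: 2703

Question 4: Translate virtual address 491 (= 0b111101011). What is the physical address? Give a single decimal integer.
vaddr = 491 = 0b111101011
Split: l1_idx=3, l2_idx=3, offset=11
L1[3] = 1
L2[1][3] = 84
paddr = 84 * 32 + 11 = 2699

Answer: 2699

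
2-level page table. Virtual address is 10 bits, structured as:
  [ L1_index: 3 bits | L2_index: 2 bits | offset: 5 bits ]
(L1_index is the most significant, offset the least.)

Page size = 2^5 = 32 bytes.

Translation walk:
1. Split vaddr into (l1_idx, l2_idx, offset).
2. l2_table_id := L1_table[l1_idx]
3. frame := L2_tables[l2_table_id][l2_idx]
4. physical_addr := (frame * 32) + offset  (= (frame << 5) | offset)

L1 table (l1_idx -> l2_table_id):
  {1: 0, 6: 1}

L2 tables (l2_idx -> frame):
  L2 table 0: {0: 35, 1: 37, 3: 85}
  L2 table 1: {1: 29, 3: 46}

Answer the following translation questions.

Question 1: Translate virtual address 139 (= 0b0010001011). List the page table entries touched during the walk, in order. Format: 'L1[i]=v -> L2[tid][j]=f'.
vaddr = 139 = 0b0010001011
Split: l1_idx=1, l2_idx=0, offset=11

Answer: L1[1]=0 -> L2[0][0]=35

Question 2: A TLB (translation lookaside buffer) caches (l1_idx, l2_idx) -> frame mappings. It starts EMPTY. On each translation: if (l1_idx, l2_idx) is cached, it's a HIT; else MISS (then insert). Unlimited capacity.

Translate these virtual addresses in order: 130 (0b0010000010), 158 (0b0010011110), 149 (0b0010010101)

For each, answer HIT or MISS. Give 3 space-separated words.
Answer: MISS HIT HIT

Derivation:
vaddr=130: (1,0) not in TLB -> MISS, insert
vaddr=158: (1,0) in TLB -> HIT
vaddr=149: (1,0) in TLB -> HIT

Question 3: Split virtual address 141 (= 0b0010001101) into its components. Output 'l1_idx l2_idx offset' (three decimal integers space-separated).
Answer: 1 0 13

Derivation:
vaddr = 141 = 0b0010001101
  top 3 bits -> l1_idx = 1
  next 2 bits -> l2_idx = 0
  bottom 5 bits -> offset = 13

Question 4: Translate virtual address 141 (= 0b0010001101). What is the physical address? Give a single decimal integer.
Answer: 1133

Derivation:
vaddr = 141 = 0b0010001101
Split: l1_idx=1, l2_idx=0, offset=13
L1[1] = 0
L2[0][0] = 35
paddr = 35 * 32 + 13 = 1133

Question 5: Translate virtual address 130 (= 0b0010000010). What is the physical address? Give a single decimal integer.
vaddr = 130 = 0b0010000010
Split: l1_idx=1, l2_idx=0, offset=2
L1[1] = 0
L2[0][0] = 35
paddr = 35 * 32 + 2 = 1122

Answer: 1122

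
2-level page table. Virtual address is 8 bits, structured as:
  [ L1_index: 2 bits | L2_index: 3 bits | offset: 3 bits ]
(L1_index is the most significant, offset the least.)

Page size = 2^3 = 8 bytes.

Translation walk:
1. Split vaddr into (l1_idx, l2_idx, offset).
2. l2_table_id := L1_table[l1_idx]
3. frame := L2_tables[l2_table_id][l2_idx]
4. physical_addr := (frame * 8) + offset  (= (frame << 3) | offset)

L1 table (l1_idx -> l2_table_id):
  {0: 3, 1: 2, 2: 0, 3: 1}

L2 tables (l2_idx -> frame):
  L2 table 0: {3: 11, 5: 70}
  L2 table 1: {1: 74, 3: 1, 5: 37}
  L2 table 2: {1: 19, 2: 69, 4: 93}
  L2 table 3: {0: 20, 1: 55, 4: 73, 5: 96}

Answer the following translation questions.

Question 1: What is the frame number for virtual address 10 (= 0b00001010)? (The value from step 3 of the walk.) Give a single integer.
vaddr = 10: l1_idx=0, l2_idx=1
L1[0] = 3; L2[3][1] = 55

Answer: 55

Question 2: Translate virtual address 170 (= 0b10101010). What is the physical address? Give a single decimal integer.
vaddr = 170 = 0b10101010
Split: l1_idx=2, l2_idx=5, offset=2
L1[2] = 0
L2[0][5] = 70
paddr = 70 * 8 + 2 = 562

Answer: 562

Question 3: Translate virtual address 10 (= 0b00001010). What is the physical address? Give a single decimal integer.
Answer: 442

Derivation:
vaddr = 10 = 0b00001010
Split: l1_idx=0, l2_idx=1, offset=2
L1[0] = 3
L2[3][1] = 55
paddr = 55 * 8 + 2 = 442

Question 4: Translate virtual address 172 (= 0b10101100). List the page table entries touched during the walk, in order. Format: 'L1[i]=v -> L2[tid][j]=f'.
Answer: L1[2]=0 -> L2[0][5]=70

Derivation:
vaddr = 172 = 0b10101100
Split: l1_idx=2, l2_idx=5, offset=4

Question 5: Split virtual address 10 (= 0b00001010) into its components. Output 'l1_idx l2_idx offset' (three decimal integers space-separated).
vaddr = 10 = 0b00001010
  top 2 bits -> l1_idx = 0
  next 3 bits -> l2_idx = 1
  bottom 3 bits -> offset = 2

Answer: 0 1 2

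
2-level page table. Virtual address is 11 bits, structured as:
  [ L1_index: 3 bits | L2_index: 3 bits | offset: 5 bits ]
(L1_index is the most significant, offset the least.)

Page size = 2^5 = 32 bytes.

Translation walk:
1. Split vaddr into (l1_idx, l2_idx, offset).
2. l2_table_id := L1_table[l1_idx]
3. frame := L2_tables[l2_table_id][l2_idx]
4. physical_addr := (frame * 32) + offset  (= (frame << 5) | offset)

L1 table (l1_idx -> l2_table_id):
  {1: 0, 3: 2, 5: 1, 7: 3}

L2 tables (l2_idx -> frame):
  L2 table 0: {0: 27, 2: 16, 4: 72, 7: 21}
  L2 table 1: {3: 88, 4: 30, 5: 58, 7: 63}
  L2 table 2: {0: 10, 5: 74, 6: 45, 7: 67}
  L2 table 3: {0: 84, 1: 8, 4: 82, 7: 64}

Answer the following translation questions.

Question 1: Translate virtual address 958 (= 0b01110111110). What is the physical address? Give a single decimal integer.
Answer: 2398

Derivation:
vaddr = 958 = 0b01110111110
Split: l1_idx=3, l2_idx=5, offset=30
L1[3] = 2
L2[2][5] = 74
paddr = 74 * 32 + 30 = 2398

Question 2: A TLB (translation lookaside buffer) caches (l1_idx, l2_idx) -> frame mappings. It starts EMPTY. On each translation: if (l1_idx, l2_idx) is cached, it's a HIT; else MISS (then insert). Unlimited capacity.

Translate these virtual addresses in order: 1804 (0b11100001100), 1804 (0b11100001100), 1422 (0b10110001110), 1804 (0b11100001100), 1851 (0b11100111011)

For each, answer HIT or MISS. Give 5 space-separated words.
Answer: MISS HIT MISS HIT MISS

Derivation:
vaddr=1804: (7,0) not in TLB -> MISS, insert
vaddr=1804: (7,0) in TLB -> HIT
vaddr=1422: (5,4) not in TLB -> MISS, insert
vaddr=1804: (7,0) in TLB -> HIT
vaddr=1851: (7,1) not in TLB -> MISS, insert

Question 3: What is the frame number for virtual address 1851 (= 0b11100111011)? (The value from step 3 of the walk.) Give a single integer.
Answer: 8

Derivation:
vaddr = 1851: l1_idx=7, l2_idx=1
L1[7] = 3; L2[3][1] = 8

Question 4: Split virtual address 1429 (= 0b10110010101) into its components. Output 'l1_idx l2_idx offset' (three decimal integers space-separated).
Answer: 5 4 21

Derivation:
vaddr = 1429 = 0b10110010101
  top 3 bits -> l1_idx = 5
  next 3 bits -> l2_idx = 4
  bottom 5 bits -> offset = 21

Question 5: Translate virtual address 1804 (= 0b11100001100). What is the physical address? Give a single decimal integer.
Answer: 2700

Derivation:
vaddr = 1804 = 0b11100001100
Split: l1_idx=7, l2_idx=0, offset=12
L1[7] = 3
L2[3][0] = 84
paddr = 84 * 32 + 12 = 2700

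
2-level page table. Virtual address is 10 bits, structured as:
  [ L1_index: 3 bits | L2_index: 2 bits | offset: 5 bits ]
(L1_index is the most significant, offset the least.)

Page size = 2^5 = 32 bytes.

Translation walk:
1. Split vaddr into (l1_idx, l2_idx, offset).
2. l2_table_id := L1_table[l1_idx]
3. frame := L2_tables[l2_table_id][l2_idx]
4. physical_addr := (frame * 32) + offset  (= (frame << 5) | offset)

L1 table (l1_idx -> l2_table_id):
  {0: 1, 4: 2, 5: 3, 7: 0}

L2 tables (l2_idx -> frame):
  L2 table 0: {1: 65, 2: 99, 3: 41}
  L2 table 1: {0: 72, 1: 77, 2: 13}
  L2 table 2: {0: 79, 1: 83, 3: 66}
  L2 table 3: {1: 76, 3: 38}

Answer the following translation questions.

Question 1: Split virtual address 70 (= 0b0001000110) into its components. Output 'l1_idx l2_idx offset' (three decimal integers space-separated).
vaddr = 70 = 0b0001000110
  top 3 bits -> l1_idx = 0
  next 2 bits -> l2_idx = 2
  bottom 5 bits -> offset = 6

Answer: 0 2 6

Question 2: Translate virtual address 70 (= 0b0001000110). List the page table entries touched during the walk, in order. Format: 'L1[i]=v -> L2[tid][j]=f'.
Answer: L1[0]=1 -> L2[1][2]=13

Derivation:
vaddr = 70 = 0b0001000110
Split: l1_idx=0, l2_idx=2, offset=6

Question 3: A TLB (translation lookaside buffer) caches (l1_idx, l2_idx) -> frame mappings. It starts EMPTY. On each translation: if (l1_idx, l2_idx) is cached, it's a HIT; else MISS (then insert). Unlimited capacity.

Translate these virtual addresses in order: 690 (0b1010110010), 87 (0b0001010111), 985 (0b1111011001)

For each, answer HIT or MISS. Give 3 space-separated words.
vaddr=690: (5,1) not in TLB -> MISS, insert
vaddr=87: (0,2) not in TLB -> MISS, insert
vaddr=985: (7,2) not in TLB -> MISS, insert

Answer: MISS MISS MISS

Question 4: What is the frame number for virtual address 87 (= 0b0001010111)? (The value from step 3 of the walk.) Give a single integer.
vaddr = 87: l1_idx=0, l2_idx=2
L1[0] = 1; L2[1][2] = 13

Answer: 13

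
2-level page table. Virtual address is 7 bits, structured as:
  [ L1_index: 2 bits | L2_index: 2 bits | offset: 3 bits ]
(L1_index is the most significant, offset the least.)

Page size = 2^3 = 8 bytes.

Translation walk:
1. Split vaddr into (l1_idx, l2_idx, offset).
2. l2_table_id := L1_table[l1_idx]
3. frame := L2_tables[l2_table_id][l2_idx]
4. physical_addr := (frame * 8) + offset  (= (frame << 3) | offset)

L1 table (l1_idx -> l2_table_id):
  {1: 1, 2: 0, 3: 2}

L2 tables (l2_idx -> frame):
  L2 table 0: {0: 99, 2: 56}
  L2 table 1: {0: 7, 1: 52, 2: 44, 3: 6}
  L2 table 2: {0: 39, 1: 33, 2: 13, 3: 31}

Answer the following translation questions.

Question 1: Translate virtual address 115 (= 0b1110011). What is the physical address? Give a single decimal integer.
vaddr = 115 = 0b1110011
Split: l1_idx=3, l2_idx=2, offset=3
L1[3] = 2
L2[2][2] = 13
paddr = 13 * 8 + 3 = 107

Answer: 107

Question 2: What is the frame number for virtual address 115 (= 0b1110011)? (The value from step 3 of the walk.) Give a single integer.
Answer: 13

Derivation:
vaddr = 115: l1_idx=3, l2_idx=2
L1[3] = 2; L2[2][2] = 13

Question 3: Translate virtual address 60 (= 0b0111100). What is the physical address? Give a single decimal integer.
Answer: 52

Derivation:
vaddr = 60 = 0b0111100
Split: l1_idx=1, l2_idx=3, offset=4
L1[1] = 1
L2[1][3] = 6
paddr = 6 * 8 + 4 = 52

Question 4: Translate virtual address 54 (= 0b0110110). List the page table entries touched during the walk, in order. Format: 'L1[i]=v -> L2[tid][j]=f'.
vaddr = 54 = 0b0110110
Split: l1_idx=1, l2_idx=2, offset=6

Answer: L1[1]=1 -> L2[1][2]=44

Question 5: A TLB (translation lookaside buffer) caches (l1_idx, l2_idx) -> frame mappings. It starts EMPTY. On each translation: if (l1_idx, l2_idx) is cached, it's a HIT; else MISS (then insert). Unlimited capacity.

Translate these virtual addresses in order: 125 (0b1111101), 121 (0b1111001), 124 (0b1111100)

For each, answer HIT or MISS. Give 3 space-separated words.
vaddr=125: (3,3) not in TLB -> MISS, insert
vaddr=121: (3,3) in TLB -> HIT
vaddr=124: (3,3) in TLB -> HIT

Answer: MISS HIT HIT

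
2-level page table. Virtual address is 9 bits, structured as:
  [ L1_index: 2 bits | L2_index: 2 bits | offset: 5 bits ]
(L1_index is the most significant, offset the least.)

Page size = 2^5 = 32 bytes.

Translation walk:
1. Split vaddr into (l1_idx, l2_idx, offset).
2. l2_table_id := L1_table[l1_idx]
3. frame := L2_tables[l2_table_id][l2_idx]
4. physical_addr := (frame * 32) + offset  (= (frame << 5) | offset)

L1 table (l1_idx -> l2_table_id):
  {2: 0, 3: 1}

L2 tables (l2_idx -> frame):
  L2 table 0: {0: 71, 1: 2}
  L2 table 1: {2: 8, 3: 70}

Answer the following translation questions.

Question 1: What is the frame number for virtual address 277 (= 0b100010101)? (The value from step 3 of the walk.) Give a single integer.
Answer: 71

Derivation:
vaddr = 277: l1_idx=2, l2_idx=0
L1[2] = 0; L2[0][0] = 71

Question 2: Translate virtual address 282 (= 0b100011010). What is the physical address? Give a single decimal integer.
vaddr = 282 = 0b100011010
Split: l1_idx=2, l2_idx=0, offset=26
L1[2] = 0
L2[0][0] = 71
paddr = 71 * 32 + 26 = 2298

Answer: 2298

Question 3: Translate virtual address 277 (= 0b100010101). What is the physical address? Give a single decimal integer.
vaddr = 277 = 0b100010101
Split: l1_idx=2, l2_idx=0, offset=21
L1[2] = 0
L2[0][0] = 71
paddr = 71 * 32 + 21 = 2293

Answer: 2293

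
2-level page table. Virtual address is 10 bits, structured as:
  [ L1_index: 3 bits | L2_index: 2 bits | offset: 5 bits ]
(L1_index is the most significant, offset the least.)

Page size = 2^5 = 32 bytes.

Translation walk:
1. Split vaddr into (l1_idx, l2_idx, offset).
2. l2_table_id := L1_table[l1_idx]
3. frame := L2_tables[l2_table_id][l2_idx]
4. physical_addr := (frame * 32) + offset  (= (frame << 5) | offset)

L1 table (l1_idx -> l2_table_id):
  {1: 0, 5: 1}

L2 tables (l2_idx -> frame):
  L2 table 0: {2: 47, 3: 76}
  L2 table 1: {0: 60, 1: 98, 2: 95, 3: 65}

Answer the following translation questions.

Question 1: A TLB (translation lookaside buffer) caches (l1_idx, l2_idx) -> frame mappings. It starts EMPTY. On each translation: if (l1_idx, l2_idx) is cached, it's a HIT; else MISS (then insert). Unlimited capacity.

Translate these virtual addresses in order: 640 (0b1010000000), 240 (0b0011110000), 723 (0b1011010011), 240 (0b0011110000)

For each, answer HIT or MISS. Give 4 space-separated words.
Answer: MISS MISS MISS HIT

Derivation:
vaddr=640: (5,0) not in TLB -> MISS, insert
vaddr=240: (1,3) not in TLB -> MISS, insert
vaddr=723: (5,2) not in TLB -> MISS, insert
vaddr=240: (1,3) in TLB -> HIT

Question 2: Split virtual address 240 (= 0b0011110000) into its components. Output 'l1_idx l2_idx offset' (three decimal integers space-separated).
vaddr = 240 = 0b0011110000
  top 3 bits -> l1_idx = 1
  next 2 bits -> l2_idx = 3
  bottom 5 bits -> offset = 16

Answer: 1 3 16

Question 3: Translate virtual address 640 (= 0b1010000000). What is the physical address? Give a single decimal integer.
Answer: 1920

Derivation:
vaddr = 640 = 0b1010000000
Split: l1_idx=5, l2_idx=0, offset=0
L1[5] = 1
L2[1][0] = 60
paddr = 60 * 32 + 0 = 1920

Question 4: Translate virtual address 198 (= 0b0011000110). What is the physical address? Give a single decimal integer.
vaddr = 198 = 0b0011000110
Split: l1_idx=1, l2_idx=2, offset=6
L1[1] = 0
L2[0][2] = 47
paddr = 47 * 32 + 6 = 1510

Answer: 1510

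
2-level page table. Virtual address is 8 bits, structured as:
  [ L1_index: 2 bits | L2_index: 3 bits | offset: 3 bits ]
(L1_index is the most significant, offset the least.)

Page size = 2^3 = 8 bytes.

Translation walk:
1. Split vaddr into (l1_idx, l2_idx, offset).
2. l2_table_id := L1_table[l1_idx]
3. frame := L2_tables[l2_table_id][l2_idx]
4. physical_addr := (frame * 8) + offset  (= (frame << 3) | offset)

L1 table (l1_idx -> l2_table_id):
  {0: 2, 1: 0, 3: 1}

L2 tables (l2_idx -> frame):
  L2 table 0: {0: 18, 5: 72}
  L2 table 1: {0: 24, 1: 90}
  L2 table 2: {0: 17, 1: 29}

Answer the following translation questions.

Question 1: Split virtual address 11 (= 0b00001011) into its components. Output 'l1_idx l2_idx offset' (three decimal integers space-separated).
Answer: 0 1 3

Derivation:
vaddr = 11 = 0b00001011
  top 2 bits -> l1_idx = 0
  next 3 bits -> l2_idx = 1
  bottom 3 bits -> offset = 3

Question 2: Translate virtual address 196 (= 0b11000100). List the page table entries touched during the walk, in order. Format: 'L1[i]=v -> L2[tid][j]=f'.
vaddr = 196 = 0b11000100
Split: l1_idx=3, l2_idx=0, offset=4

Answer: L1[3]=1 -> L2[1][0]=24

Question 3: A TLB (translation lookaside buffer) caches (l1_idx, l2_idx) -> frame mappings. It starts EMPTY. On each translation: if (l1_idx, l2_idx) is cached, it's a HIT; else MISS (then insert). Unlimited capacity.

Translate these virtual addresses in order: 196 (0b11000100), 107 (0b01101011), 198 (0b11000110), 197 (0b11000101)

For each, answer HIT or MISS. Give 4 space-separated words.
vaddr=196: (3,0) not in TLB -> MISS, insert
vaddr=107: (1,5) not in TLB -> MISS, insert
vaddr=198: (3,0) in TLB -> HIT
vaddr=197: (3,0) in TLB -> HIT

Answer: MISS MISS HIT HIT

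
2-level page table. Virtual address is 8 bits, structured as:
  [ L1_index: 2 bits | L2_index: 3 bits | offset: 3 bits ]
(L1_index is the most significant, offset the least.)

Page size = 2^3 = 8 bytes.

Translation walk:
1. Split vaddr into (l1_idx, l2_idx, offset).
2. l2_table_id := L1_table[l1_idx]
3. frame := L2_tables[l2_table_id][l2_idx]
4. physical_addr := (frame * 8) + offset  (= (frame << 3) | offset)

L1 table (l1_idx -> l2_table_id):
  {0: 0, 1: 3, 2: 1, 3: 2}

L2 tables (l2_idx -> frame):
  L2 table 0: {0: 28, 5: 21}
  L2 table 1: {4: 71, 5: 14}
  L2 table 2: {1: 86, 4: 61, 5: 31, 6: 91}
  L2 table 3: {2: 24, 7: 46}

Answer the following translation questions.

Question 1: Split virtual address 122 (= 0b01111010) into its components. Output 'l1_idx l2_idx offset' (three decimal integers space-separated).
vaddr = 122 = 0b01111010
  top 2 bits -> l1_idx = 1
  next 3 bits -> l2_idx = 7
  bottom 3 bits -> offset = 2

Answer: 1 7 2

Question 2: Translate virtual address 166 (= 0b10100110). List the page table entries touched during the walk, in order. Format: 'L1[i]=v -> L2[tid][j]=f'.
vaddr = 166 = 0b10100110
Split: l1_idx=2, l2_idx=4, offset=6

Answer: L1[2]=1 -> L2[1][4]=71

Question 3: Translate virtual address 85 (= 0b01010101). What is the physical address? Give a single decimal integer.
vaddr = 85 = 0b01010101
Split: l1_idx=1, l2_idx=2, offset=5
L1[1] = 3
L2[3][2] = 24
paddr = 24 * 8 + 5 = 197

Answer: 197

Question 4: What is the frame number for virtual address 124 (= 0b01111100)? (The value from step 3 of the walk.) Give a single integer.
Answer: 46

Derivation:
vaddr = 124: l1_idx=1, l2_idx=7
L1[1] = 3; L2[3][7] = 46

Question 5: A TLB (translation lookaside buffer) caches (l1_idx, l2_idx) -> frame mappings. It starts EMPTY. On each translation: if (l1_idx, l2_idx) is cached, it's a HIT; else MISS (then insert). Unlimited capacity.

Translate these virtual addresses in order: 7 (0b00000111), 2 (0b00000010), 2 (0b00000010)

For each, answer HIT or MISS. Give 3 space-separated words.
Answer: MISS HIT HIT

Derivation:
vaddr=7: (0,0) not in TLB -> MISS, insert
vaddr=2: (0,0) in TLB -> HIT
vaddr=2: (0,0) in TLB -> HIT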